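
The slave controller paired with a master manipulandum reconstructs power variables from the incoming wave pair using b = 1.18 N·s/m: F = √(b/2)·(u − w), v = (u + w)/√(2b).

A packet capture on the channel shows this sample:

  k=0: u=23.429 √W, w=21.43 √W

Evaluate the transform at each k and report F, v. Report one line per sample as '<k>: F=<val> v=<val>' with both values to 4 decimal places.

k=0: u−w=1.9990, u+w=44.8590; √(b/2)=0.7681, √(2b)=1.5362; F=0.7681×1.999=1.5355, v=44.8590/1.5362=29.2007

0: F=1.5355 v=29.2007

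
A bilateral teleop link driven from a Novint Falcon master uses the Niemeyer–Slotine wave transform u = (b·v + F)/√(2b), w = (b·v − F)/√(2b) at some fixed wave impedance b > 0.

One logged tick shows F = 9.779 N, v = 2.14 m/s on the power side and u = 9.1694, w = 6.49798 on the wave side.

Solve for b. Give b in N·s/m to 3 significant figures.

u + w = 15.66738;  u + w = √(2b)·v, so √(2b) = 15.66738/2.14 = 7.32121.
b = (√(2b))²/2 = 53.60005/2 = 26.80003.
(Check via u − w = 2F/√(2b): u − w = 2.67142, 2F/√(2b) = 2.67142.)

b = 26.8 N·s/m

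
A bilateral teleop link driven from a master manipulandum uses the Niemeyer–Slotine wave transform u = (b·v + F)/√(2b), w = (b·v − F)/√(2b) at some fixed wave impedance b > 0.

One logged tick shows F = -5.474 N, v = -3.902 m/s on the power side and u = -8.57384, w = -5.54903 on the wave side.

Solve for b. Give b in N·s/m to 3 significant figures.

u + w = -14.12287;  u + w = √(2b)·v, so √(2b) = -14.12287/(-3.902) = 3.61939.
b = (√(2b))²/2 = 13.10000/2 = 6.55000.
(Check via u − w = 2F/√(2b): u − w = -3.02481, 2F/√(2b) = -3.02482.)

b = 6.55 N·s/m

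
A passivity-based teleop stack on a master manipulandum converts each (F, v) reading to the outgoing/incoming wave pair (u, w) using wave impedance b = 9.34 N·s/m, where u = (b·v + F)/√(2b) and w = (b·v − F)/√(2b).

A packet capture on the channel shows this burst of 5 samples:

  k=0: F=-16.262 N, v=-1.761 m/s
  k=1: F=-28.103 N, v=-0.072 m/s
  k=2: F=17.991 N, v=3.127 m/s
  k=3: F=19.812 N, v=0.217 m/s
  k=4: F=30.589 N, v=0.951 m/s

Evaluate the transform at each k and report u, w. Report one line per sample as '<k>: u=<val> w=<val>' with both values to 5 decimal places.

0: u=-7.56813 w=-0.04298
1: u=-6.65785 w=6.34667
2: u=10.92013 w=2.59488
3: u=5.05289 w=-4.11501
4: u=9.13258 w=-5.02232

k=0: b·v=9.34×(-1.761)=-16.44774; √(2b)=4.32204; u=(-16.44774+(-16.262))/4.32204=-7.56813, w=(-16.44774−(-16.262))/4.32204=-0.04298
k=1: b·v=9.34×(-0.072)=-0.67248; √(2b)=4.32204; u=(-0.67248+(-28.103))/4.32204=-6.65785, w=(-0.67248−(-28.103))/4.32204=6.34667
k=2: b·v=9.34×3.127=29.20618; √(2b)=4.32204; u=(29.20618+17.991)/4.32204=10.92013, w=(29.20618−17.991)/4.32204=2.59488
k=3: b·v=9.34×0.217=2.02678; √(2b)=4.32204; u=(2.02678+19.812)/4.32204=5.05289, w=(2.02678−19.812)/4.32204=-4.11501
k=4: b·v=9.34×0.951=8.88234; √(2b)=4.32204; u=(8.88234+30.589)/4.32204=9.13258, w=(8.88234−30.589)/4.32204=-5.02232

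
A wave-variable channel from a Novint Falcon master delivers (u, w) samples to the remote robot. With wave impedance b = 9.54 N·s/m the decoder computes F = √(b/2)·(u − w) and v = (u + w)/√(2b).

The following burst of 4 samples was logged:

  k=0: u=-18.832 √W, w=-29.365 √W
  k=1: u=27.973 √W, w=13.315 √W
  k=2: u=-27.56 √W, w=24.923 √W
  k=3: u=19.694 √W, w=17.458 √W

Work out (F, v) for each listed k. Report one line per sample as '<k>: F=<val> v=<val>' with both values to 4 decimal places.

k=0: u−w=10.5330, u+w=-48.1970; √(b/2)=2.1840, √(2b)=4.3681; F=2.1840×10.533=23.0044, v=-48.1970/4.3681=-11.0339
k=1: u−w=14.6580, u+w=41.2880; √(b/2)=2.1840, √(2b)=4.3681; F=2.1840×14.658=32.0136, v=41.2880/4.3681=9.4522
k=2: u−w=-52.4830, u+w=-2.6370; √(b/2)=2.1840, √(2b)=4.3681; F=2.1840×(-52.483)=-114.6246, v=-2.6370/4.3681=-0.6037
k=3: u−w=2.2360, u+w=37.1520; √(b/2)=2.1840, √(2b)=4.3681; F=2.1840×2.236=4.8835, v=37.1520/4.3681=8.5054

0: F=23.0044 v=-11.0339
1: F=32.0136 v=9.4522
2: F=-114.6246 v=-0.6037
3: F=4.8835 v=8.5054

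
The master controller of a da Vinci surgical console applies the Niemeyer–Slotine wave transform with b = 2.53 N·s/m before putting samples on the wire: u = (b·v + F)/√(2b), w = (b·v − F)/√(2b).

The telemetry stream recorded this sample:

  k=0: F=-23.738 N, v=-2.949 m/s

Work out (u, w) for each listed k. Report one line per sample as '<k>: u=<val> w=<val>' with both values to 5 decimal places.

k=0: b·v=2.53×(-2.949)=-7.46097; √(2b)=2.24944; u=(-7.46097+(-23.738))/2.24944=-13.86963, w=(-7.46097−(-23.738))/2.24944=7.23602

0: u=-13.86963 w=7.23602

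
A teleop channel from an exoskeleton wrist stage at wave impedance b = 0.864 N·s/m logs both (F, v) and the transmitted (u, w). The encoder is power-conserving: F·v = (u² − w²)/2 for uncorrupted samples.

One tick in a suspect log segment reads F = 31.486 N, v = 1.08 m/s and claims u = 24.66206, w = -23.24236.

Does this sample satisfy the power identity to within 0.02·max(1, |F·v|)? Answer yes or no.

yes

F·v = 31.486×1.08 = 34.0049 W.
(u² − w²)/2 = (608.2172 − 540.2073)/2 = 34.0050 W.
|Δ| = 0.0001;  2% of max(1, |F·v|) = 0.6801.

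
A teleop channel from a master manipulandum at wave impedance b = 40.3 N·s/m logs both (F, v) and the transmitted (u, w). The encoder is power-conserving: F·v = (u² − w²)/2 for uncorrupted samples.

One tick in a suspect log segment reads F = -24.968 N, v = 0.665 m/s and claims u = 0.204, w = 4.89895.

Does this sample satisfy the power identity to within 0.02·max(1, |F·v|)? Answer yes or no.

F·v = (-24.968)×0.665 = -16.6037 W.
(u² − w²)/2 = (0.0416 − 23.9997)/2 = -11.9790 W.
|Δ| = 4.6247;  2% of max(1, |F·v|) = 0.3321.

no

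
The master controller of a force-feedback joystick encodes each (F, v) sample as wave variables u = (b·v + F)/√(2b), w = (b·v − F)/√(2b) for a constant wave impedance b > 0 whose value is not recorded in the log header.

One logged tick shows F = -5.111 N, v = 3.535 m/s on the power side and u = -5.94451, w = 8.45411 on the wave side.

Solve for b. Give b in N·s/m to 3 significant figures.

u + w = 2.5096;  u + w = √(2b)·v, so √(2b) = 2.5096/3.535 = 0.7099.
b = (√(2b))²/2 = 0.5040/2 = 0.2520.
(Check via u − w = 2F/√(2b): u − w = -14.3986, 2F/√(2b) = -14.3986.)

b = 0.252 N·s/m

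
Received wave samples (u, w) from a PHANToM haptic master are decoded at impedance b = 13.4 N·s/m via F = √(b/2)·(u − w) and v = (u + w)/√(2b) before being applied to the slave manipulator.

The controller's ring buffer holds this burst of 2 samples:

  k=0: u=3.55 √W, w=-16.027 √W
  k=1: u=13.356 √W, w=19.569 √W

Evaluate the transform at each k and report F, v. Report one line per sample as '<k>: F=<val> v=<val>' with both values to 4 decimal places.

0: F=50.6738 v=-2.4101
1: F=-16.0820 v=6.3600

k=0: u−w=19.5770, u+w=-12.4770; √(b/2)=2.5884, √(2b)=5.1769; F=2.5884×19.577=50.6738, v=-12.4770/5.1769=-2.4101
k=1: u−w=-6.2130, u+w=32.9250; √(b/2)=2.5884, √(2b)=5.1769; F=2.5884×(-6.213)=-16.0820, v=32.9250/5.1769=6.3600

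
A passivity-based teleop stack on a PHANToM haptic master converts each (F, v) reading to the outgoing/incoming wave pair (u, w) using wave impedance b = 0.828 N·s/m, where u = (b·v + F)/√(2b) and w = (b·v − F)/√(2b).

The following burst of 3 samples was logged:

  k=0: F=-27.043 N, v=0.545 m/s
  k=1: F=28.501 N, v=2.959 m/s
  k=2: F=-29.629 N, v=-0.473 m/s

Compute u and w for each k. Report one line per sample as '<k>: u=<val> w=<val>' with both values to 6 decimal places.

0: u=-20.664105 w=21.365441
1: u=24.051671 w=-20.243862
2: u=-23.328662 w=22.719979

k=0: b·v=0.828×0.545=0.451260; √(2b)=1.286857; u=(0.451260+(-27.043))/1.286857=-20.664105, w=(0.451260−(-27.043))/1.286857=21.365441
k=1: b·v=0.828×2.959=2.450052; √(2b)=1.286857; u=(2.450052+28.501)/1.286857=24.051671, w=(2.450052−28.501)/1.286857=-20.243862
k=2: b·v=0.828×(-0.473)=-0.391644; √(2b)=1.286857; u=(-0.391644+(-29.629))/1.286857=-23.328662, w=(-0.391644−(-29.629))/1.286857=22.719979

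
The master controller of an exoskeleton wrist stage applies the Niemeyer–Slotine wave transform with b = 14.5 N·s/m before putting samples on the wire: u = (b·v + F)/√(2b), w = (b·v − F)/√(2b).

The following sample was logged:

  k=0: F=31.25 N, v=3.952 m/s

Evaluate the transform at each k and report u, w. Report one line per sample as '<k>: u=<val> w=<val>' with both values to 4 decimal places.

k=0: b·v=14.5×3.952=57.3040; √(2b)=5.3852; u=(57.3040+31.25)/5.3852=16.4441, w=(57.3040−31.25)/5.3852=4.8381

0: u=16.4441 w=4.8381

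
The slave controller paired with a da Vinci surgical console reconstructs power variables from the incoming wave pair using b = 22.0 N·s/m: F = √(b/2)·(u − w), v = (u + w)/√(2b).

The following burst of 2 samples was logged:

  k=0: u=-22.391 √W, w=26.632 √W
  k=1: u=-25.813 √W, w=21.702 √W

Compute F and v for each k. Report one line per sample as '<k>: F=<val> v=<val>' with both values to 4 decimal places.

k=0: u−w=-49.0230, u+w=4.2410; √(b/2)=3.3166, √(2b)=6.6332; F=3.3166×(-49.023)=-162.5909, v=4.2410/6.6332=0.6394
k=1: u−w=-47.5150, u+w=-4.1110; √(b/2)=3.3166, √(2b)=6.6332; F=3.3166×(-47.515)=-157.5894, v=-4.1110/6.6332=-0.6198

0: F=-162.5909 v=0.6394
1: F=-157.5894 v=-0.6198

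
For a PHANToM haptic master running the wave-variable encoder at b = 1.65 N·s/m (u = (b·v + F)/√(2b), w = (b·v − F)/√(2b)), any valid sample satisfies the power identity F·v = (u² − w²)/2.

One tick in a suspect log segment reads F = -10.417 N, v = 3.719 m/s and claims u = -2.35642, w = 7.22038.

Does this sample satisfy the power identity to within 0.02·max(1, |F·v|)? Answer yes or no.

F·v = (-10.417)×3.719 = -38.740823 W.
(u² − w²)/2 = (5.552715 − 52.133887)/2 = -23.290586 W.
|Δ| = 15.450237;  2% of max(1, |F·v|) = 0.774816.

no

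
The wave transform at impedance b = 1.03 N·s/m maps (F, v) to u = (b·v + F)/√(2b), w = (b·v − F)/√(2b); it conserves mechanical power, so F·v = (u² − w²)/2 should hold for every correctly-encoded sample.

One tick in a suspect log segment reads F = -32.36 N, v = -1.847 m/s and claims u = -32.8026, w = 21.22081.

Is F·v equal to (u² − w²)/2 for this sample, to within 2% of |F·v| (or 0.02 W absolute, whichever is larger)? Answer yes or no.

F·v = (-32.36)×(-1.847) = 59.76892 W.
(u² − w²)/2 = (1076.01057 − 450.32278)/2 = 312.84389 W.
|Δ| = 253.07497;  2% of max(1, |F·v|) = 1.19538.

no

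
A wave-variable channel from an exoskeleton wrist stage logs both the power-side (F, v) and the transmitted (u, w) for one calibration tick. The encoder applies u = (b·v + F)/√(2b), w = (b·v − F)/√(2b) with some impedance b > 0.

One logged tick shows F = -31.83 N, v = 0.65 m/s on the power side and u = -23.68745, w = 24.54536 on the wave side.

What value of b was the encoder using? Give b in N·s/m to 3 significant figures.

b = 0.871 N·s/m

u + w = 0.85791;  u + w = √(2b)·v, so √(2b) = 0.85791/0.65 = 1.31986.
b = (√(2b))²/2 = 1.74203/2 = 0.87102.
(Check via u − w = 2F/√(2b): u − w = -48.23281, 2F/√(2b) = -48.23233.)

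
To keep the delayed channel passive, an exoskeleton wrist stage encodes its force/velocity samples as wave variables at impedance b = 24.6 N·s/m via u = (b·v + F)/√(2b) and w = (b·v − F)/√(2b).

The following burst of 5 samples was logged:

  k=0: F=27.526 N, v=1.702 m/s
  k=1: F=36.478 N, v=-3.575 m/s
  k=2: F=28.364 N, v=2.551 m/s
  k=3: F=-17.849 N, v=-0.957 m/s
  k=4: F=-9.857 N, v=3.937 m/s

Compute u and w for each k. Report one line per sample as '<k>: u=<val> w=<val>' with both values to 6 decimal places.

0: u=9.893430 w=2.044860
1: u=-7.337469 w=-17.738550
2: u=12.990459 w=4.902947
3: u=-5.900998 w=-0.811660
4: u=12.402315 w=15.212871

k=0: b·v=24.6×1.702=41.869200; √(2b)=7.014271; u=(41.869200+27.526)/7.014271=9.893430, w=(41.869200−27.526)/7.014271=2.044860
k=1: b·v=24.6×(-3.575)=-87.945000; √(2b)=7.014271; u=(-87.945000+36.478)/7.014271=-7.337469, w=(-87.945000−36.478)/7.014271=-17.738550
k=2: b·v=24.6×2.551=62.754600; √(2b)=7.014271; u=(62.754600+28.364)/7.014271=12.990459, w=(62.754600−28.364)/7.014271=4.902947
k=3: b·v=24.6×(-0.957)=-23.542200; √(2b)=7.014271; u=(-23.542200+(-17.849))/7.014271=-5.900998, w=(-23.542200−(-17.849))/7.014271=-0.811660
k=4: b·v=24.6×3.937=96.850200; √(2b)=7.014271; u=(96.850200+(-9.857))/7.014271=12.402315, w=(96.850200−(-9.857))/7.014271=15.212871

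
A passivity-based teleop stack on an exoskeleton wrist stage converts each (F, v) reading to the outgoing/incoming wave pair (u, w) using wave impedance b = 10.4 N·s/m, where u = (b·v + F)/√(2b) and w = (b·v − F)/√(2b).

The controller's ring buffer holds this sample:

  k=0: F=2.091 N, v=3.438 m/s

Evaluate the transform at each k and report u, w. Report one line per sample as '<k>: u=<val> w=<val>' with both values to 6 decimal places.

0: u=8.298328 w=7.381364

k=0: b·v=10.4×3.438=35.755200; √(2b)=4.560702; u=(35.755200+2.091)/4.560702=8.298328, w=(35.755200−2.091)/4.560702=7.381364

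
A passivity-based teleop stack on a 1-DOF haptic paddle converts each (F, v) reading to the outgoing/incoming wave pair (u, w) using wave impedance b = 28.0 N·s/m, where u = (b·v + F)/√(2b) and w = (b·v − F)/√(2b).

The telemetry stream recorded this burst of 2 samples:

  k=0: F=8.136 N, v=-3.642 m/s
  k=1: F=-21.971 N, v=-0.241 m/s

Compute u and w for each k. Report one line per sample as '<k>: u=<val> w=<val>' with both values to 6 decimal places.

0: u=-12.539897 w=-14.714335
1: u=-3.837738 w=2.034259

k=0: b·v=28.0×(-3.642)=-101.976000; √(2b)=7.483315; u=(-101.976000+8.136)/7.483315=-12.539897, w=(-101.976000−8.136)/7.483315=-14.714335
k=1: b·v=28.0×(-0.241)=-6.748000; √(2b)=7.483315; u=(-6.748000+(-21.971))/7.483315=-3.837738, w=(-6.748000−(-21.971))/7.483315=2.034259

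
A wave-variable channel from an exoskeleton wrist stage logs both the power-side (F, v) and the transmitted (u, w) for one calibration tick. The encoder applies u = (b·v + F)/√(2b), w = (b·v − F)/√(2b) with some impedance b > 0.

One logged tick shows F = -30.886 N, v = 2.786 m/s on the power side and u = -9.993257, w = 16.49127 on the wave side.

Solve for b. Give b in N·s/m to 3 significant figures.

b = 2.72 N·s/m

u + w = 6.498013;  u + w = √(2b)·v, so √(2b) = 6.498013/2.786 = 2.332381.
b = (√(2b))²/2 = 5.440000/2 = 2.720000.
(Check via u − w = 2F/√(2b): u − w = -26.484527, 2F/√(2b) = -26.484526.)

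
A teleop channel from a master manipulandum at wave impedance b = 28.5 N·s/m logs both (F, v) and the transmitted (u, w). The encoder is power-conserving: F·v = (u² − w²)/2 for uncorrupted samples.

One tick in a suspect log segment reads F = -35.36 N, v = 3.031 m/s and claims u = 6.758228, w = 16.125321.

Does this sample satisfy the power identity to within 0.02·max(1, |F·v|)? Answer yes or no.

F·v = (-35.36)×3.031 = -107.176160 W.
(u² − w²)/2 = (45.673646 − 260.025977)/2 = -107.176166 W.
|Δ| = 0.000006;  2% of max(1, |F·v|) = 2.143523.

yes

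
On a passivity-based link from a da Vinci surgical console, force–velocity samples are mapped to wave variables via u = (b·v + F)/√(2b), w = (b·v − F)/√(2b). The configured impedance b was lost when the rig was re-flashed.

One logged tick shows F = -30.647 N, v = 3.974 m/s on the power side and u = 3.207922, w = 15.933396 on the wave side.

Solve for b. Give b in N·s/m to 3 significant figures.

b = 11.6 N·s/m

u + w = 19.141318;  u + w = √(2b)·v, so √(2b) = 19.141318/3.974 = 4.816638.
b = (√(2b))²/2 = 23.199998/2 = 11.599999.
(Check via u − w = 2F/√(2b): u − w = -12.725474, 2F/√(2b) = -12.725475.)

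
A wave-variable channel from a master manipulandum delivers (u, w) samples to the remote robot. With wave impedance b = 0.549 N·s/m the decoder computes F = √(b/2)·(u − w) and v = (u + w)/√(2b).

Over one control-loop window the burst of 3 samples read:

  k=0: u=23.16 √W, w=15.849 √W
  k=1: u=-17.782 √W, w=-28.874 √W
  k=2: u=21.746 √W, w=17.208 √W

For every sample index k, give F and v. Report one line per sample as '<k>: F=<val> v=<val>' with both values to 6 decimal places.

k=0: u−w=7.311000, u+w=39.009000; √(b/2)=0.523927, √(2b)=1.047855; F=0.523927×7.311=3.830434, v=39.009000/1.047855=37.227481
k=1: u−w=11.092000, u+w=-46.656000; √(b/2)=0.523927, √(2b)=1.047855; F=0.523927×11.092=5.811404, v=-46.656000/1.047855=-44.525246
k=2: u−w=4.538000, u+w=38.954000; √(b/2)=0.523927, √(2b)=1.047855; F=0.523927×4.538=2.377583, v=38.954000/1.047855=37.174993

0: F=3.830434 v=37.227481
1: F=5.811404 v=-44.525246
2: F=2.377583 v=37.174993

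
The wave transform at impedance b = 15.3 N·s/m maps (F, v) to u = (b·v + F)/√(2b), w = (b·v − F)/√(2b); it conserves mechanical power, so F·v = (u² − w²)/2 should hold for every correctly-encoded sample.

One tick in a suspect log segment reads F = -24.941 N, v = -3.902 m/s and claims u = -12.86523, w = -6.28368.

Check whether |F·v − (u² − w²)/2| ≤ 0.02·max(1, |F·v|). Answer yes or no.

no

F·v = (-24.941)×(-3.902) = 97.31978 W.
(u² − w²)/2 = (165.51414 − 39.48463)/2 = 63.01475 W.
|Δ| = 34.30503;  2% of max(1, |F·v|) = 1.94640.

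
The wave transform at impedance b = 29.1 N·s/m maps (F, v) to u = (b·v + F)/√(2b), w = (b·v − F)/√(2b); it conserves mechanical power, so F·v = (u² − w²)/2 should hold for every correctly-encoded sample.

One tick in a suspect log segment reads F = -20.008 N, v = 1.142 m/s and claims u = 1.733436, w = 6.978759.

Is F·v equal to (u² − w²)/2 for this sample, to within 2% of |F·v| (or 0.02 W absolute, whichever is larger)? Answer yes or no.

yes

F·v = (-20.008)×1.142 = -22.849136 W.
(u² − w²)/2 = (3.004800 − 48.703077)/2 = -22.849138 W.
|Δ| = 0.000002;  2% of max(1, |F·v|) = 0.456983.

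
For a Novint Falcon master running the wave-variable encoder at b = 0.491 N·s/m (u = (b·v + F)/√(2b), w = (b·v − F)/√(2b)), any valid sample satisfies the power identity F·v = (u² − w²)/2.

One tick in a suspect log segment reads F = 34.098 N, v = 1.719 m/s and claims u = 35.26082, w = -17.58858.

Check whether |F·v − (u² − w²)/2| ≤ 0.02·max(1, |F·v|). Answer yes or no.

no

F·v = 34.098×1.719 = 58.61446 W.
(u² − w²)/2 = (1243.32543 − 309.35815)/2 = 466.98364 W.
|Δ| = 408.36918;  2% of max(1, |F·v|) = 1.17229.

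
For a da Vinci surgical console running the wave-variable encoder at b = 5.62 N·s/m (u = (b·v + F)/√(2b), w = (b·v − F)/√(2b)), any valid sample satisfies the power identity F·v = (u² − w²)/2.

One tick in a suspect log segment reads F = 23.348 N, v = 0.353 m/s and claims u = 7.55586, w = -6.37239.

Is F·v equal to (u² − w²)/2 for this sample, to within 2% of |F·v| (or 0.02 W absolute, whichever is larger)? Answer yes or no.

yes

F·v = 23.348×0.353 = 8.2418 W.
(u² − w²)/2 = (57.0910 − 40.6074)/2 = 8.2418 W.
|Δ| = 0.0000;  2% of max(1, |F·v|) = 0.1648.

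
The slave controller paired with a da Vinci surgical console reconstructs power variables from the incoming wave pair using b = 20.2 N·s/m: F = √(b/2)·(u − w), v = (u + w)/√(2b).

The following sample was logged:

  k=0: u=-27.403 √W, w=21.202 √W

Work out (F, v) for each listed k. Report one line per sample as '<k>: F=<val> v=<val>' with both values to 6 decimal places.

k=0: u−w=-48.605000, u+w=-6.201000; √(b/2)=3.178050, √(2b)=6.356099; F=3.178050×(-48.605)=-154.469106, v=-6.201000/6.356099=-0.975598

0: F=-154.469106 v=-0.975598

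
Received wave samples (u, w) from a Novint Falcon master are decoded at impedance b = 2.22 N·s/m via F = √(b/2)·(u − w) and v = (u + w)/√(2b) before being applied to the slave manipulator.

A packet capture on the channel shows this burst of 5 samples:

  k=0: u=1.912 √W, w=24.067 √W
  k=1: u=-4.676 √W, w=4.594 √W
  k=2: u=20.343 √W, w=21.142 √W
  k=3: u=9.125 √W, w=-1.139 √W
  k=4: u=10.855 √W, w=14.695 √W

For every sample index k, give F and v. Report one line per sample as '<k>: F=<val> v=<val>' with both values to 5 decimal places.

0: F=-23.34174 v=12.32909
1: F=-9.76655 v=-0.03892
2: F=-0.84180 v=19.68791
3: F=10.81380 v=3.78999
4: F=-4.04569 v=12.12549

k=0: u−w=-22.15500, u+w=25.97900; √(b/2)=1.05357, √(2b)=2.10713; F=1.05357×(-22.155)=-23.34174, v=25.97900/2.10713=12.32909
k=1: u−w=-9.27000, u+w=-0.08200; √(b/2)=1.05357, √(2b)=2.10713; F=1.05357×(-9.27)=-9.76655, v=-0.08200/2.10713=-0.03892
k=2: u−w=-0.79900, u+w=41.48500; √(b/2)=1.05357, √(2b)=2.10713; F=1.05357×(-0.799)=-0.84180, v=41.48500/2.10713=19.68791
k=3: u−w=10.26400, u+w=7.98600; √(b/2)=1.05357, √(2b)=2.10713; F=1.05357×10.264=10.81380, v=7.98600/2.10713=3.78999
k=4: u−w=-3.84000, u+w=25.55000; √(b/2)=1.05357, √(2b)=2.10713; F=1.05357×(-3.84)=-4.04569, v=25.55000/2.10713=12.12549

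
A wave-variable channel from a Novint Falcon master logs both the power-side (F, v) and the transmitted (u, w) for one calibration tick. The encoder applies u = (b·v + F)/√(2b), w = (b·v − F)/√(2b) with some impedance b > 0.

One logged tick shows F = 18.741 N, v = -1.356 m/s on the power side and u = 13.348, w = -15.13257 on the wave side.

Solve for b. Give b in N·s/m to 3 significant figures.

b = 0.866 N·s/m

u + w = -1.78457;  u + w = √(2b)·v, so √(2b) = -1.78457/(-1.356) = 1.31605.
b = (√(2b))²/2 = 1.73200/2 = 0.86600.
(Check via u − w = 2F/√(2b): u − w = 28.48057, 2F/√(2b) = 28.48058.)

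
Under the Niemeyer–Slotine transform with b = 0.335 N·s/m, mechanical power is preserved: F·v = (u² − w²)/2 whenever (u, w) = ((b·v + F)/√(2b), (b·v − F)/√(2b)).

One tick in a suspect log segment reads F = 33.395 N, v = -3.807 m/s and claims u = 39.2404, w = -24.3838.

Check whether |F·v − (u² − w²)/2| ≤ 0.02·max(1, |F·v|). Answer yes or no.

F·v = 33.395×(-3.807) = -127.1348 W.
(u² − w²)/2 = (1539.8090 − 594.5697)/2 = 472.6196 W.
|Δ| = 599.7544;  2% of max(1, |F·v|) = 2.5427.

no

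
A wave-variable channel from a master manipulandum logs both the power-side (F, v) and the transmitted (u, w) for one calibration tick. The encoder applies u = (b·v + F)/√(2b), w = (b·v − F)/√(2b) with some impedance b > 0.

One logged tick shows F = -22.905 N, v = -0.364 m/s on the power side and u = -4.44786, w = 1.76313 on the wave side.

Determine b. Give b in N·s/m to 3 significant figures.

b = 27.2 N·s/m

u + w = -2.68473;  u + w = √(2b)·v, so √(2b) = -2.68473/(-0.364) = 7.37563.
b = (√(2b))²/2 = 54.39995/2 = 27.19997.
(Check via u − w = 2F/√(2b): u − w = -6.21099, 2F/√(2b) = -6.21099.)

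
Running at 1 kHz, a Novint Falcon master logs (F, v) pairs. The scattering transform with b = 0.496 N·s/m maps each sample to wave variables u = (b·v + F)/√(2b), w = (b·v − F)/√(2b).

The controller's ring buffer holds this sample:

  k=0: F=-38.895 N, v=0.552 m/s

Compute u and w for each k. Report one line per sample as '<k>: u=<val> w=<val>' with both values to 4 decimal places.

k=0: b·v=0.496×0.552=0.2738; √(2b)=0.9960; u=(0.2738+(-38.895))/0.9960=-38.7766, w=(0.2738−(-38.895))/0.9960=39.3264

0: u=-38.7766 w=39.3264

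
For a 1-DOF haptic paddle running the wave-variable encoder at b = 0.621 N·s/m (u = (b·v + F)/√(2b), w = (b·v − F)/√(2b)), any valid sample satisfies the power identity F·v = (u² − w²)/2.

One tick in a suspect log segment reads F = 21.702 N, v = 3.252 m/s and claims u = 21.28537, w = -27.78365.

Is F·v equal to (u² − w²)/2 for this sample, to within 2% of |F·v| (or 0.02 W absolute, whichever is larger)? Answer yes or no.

F·v = 21.702×3.252 = 70.5749 W.
(u² − w²)/2 = (453.0670 − 771.9312)/2 = -159.4321 W.
|Δ| = 230.0070;  2% of max(1, |F·v|) = 1.4115.

no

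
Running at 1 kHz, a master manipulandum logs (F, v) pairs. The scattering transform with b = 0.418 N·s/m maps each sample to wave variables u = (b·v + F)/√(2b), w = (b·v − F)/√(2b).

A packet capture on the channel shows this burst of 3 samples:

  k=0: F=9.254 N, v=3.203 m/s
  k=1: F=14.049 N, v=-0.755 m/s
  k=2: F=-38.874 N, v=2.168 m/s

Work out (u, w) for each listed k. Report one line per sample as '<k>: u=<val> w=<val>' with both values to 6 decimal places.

0: u=11.585368 w=-8.656768
1: u=15.020184 w=-15.710503
2: u=-41.525227 w=43.507496

k=0: b·v=0.418×3.203=1.338854; √(2b)=0.914330; u=(1.338854+9.254)/0.914330=11.585368, w=(1.338854−9.254)/0.914330=-8.656768
k=1: b·v=0.418×(-0.755)=-0.315590; √(2b)=0.914330; u=(-0.315590+14.049)/0.914330=15.020184, w=(-0.315590−14.049)/0.914330=-15.710503
k=2: b·v=0.418×2.168=0.906224; √(2b)=0.914330; u=(0.906224+(-38.874))/0.914330=-41.525227, w=(0.906224−(-38.874))/0.914330=43.507496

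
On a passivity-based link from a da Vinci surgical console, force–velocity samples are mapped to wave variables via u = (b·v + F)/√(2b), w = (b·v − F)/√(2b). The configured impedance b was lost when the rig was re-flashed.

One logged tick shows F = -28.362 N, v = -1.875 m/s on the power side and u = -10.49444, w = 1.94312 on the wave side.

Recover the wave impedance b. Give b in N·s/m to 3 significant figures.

b = 10.4 N·s/m

u + w = -8.5513;  u + w = √(2b)·v, so √(2b) = -8.5513/(-1.875) = 4.5607.
b = (√(2b))²/2 = 20.8000/2 = 10.4000.
(Check via u − w = 2F/√(2b): u − w = -12.4376, 2F/√(2b) = -12.4376.)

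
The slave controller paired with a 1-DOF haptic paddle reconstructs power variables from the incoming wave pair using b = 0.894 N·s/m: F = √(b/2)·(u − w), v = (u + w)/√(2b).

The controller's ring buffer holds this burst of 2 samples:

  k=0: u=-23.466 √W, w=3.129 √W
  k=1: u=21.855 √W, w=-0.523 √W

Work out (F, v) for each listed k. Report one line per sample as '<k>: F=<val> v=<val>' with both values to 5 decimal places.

0: F=-17.78090 v=-15.20909
1: F=14.96150 v=15.95320

k=0: u−w=-26.59500, u+w=-20.33700; √(b/2)=0.66858, √(2b)=1.33716; F=0.66858×(-26.595)=-17.78090, v=-20.33700/1.33716=-15.20909
k=1: u−w=22.37800, u+w=21.33200; √(b/2)=0.66858, √(2b)=1.33716; F=0.66858×22.378=14.96150, v=21.33200/1.33716=15.95320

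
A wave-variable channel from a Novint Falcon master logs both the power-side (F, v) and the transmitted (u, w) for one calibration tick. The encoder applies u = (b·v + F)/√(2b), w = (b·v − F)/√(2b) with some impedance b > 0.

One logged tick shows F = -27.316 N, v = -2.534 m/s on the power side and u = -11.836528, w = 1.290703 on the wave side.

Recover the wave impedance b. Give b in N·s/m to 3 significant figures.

u + w = -10.545825;  u + w = √(2b)·v, so √(2b) = -10.545825/(-2.534) = 4.161730.
b = (√(2b))²/2 = 17.320000/2 = 8.660000.
(Check via u − w = 2F/√(2b): u − w = -13.127231, 2F/√(2b) = -13.127232.)

b = 8.66 N·s/m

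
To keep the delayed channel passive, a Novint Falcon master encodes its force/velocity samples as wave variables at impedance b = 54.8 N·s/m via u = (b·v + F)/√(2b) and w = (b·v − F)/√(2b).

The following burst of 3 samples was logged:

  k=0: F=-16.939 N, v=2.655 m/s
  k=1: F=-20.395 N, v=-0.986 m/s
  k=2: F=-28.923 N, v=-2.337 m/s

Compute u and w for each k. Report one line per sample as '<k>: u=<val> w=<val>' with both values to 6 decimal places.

0: u=12.279585 w=15.515615
1: u=-7.109350 w=-3.213086
2: u=-14.995756 w=-9.470301

k=0: b·v=54.8×2.655=145.494000; √(2b)=10.469002; u=(145.494000+(-16.939))/10.469002=12.279585, w=(145.494000−(-16.939))/10.469002=15.515615
k=1: b·v=54.8×(-0.986)=-54.032800; √(2b)=10.469002; u=(-54.032800+(-20.395))/10.469002=-7.109350, w=(-54.032800−(-20.395))/10.469002=-3.213086
k=2: b·v=54.8×(-2.337)=-128.067600; √(2b)=10.469002; u=(-128.067600+(-28.923))/10.469002=-14.995756, w=(-128.067600−(-28.923))/10.469002=-9.470301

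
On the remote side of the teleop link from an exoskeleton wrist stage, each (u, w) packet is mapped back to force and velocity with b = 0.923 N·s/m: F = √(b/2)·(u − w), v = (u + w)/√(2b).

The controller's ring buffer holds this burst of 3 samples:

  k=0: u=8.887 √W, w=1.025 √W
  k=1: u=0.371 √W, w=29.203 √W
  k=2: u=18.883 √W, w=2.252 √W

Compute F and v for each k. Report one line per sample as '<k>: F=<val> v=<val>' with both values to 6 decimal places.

k=0: u−w=7.862000, u+w=9.912000; √(b/2)=0.679338, √(2b)=1.358676; F=0.679338×7.862=5.340955, v=9.912000/1.358676=7.295338
k=1: u−w=-28.832000, u+w=29.574000; √(b/2)=0.679338, √(2b)=1.358676; F=0.679338×(-28.832)=-19.586671, v=29.574000/1.358676=21.766782
k=2: u−w=16.631000, u+w=21.135000; √(b/2)=0.679338, √(2b)=1.358676; F=0.679338×16.631=11.298069, v=21.135000/1.358676=15.555587

0: F=5.340955 v=7.295338
1: F=-19.586671 v=21.766782
2: F=11.298069 v=15.555587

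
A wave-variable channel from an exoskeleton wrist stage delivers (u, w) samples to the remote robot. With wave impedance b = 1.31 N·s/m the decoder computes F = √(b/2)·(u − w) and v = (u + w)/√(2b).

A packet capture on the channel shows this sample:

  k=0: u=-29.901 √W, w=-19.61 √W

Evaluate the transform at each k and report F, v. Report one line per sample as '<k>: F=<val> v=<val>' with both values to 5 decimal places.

k=0: u−w=-10.29100, u+w=-49.51100; √(b/2)=0.80932, √(2b)=1.61864; F=0.80932×(-10.291)=-8.32872, v=-49.51100/1.61864=-30.58800

0: F=-8.32872 v=-30.58800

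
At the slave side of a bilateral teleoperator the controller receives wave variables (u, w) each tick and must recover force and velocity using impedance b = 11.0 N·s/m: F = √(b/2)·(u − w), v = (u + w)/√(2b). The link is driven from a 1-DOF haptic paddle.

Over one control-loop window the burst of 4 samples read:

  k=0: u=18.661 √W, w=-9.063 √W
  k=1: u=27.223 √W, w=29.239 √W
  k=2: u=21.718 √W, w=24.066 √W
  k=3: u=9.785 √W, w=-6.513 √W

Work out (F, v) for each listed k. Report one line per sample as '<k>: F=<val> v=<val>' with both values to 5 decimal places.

0: F=65.01854 v=2.04630
1: F=-4.72794 v=12.03774
2: F=-5.50655 v=9.76118
3: F=38.22220 v=0.69759

k=0: u−w=27.72400, u+w=9.59800; √(b/2)=2.34521, √(2b)=4.69042; F=2.34521×27.724=65.01854, v=9.59800/4.69042=2.04630
k=1: u−w=-2.01600, u+w=56.46200; √(b/2)=2.34521, √(2b)=4.69042; F=2.34521×(-2.016)=-4.72794, v=56.46200/4.69042=12.03774
k=2: u−w=-2.34800, u+w=45.78400; √(b/2)=2.34521, √(2b)=4.69042; F=2.34521×(-2.348)=-5.50655, v=45.78400/4.69042=9.76118
k=3: u−w=16.29800, u+w=3.27200; √(b/2)=2.34521, √(2b)=4.69042; F=2.34521×16.298=38.22220, v=3.27200/4.69042=0.69759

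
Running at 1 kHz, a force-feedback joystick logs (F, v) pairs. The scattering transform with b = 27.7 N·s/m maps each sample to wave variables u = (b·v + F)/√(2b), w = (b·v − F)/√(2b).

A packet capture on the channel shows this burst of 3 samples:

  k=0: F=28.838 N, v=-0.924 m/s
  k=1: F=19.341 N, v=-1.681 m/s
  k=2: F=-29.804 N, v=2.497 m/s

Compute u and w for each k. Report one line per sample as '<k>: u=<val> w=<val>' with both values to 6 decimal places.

k=0: b·v=27.7×(-0.924)=-25.594800; √(2b)=7.443118; u=(-25.594800+28.838)/7.443118=0.435731, w=(-25.594800−28.838)/7.443118=-7.313172
k=1: b·v=27.7×(-1.681)=-46.563700; √(2b)=7.443118; u=(-46.563700+19.341)/7.443118=-3.657432, w=(-46.563700−19.341)/7.443118=-8.854448
k=2: b·v=27.7×2.497=69.166900; √(2b)=7.443118; u=(69.166900+(-29.804))/7.443118=5.288496, w=(69.166900−(-29.804))/7.443118=13.296968

0: u=0.435731 w=-7.313172
1: u=-3.657432 w=-8.854448
2: u=5.288496 w=13.296968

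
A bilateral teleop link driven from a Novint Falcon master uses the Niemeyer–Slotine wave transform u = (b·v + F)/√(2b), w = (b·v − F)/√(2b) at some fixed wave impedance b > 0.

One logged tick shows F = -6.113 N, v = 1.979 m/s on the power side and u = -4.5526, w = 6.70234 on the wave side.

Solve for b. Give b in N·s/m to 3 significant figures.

b = 0.59 N·s/m

u + w = 2.1497;  u + w = √(2b)·v, so √(2b) = 2.1497/1.979 = 1.0863.
b = (√(2b))²/2 = 1.1800/2 = 0.5900.
(Check via u − w = 2F/√(2b): u − w = -11.2549, 2F/√(2b) = -11.2550.)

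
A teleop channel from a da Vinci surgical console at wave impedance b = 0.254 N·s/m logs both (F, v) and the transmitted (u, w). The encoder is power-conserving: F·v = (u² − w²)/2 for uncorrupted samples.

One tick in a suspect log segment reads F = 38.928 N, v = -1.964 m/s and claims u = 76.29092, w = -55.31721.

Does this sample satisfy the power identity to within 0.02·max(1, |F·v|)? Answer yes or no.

no

F·v = 38.928×(-1.964) = -76.45459 W.
(u² − w²)/2 = (5820.30447 − 3059.99372)/2 = 1380.15538 W.
|Δ| = 1456.60997;  2% of max(1, |F·v|) = 1.52909.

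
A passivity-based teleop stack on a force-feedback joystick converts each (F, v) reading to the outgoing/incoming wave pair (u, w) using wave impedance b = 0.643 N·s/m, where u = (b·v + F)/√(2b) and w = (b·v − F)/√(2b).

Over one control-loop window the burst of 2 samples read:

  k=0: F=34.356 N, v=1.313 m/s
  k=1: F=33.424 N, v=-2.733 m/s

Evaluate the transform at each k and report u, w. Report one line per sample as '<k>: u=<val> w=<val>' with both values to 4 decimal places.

k=0: b·v=0.643×1.313=0.8443; √(2b)=1.1340; u=(0.8443+34.356)/1.1340=31.0403, w=(0.8443−34.356)/1.1340=-29.5513
k=1: b·v=0.643×(-2.733)=-1.7573; √(2b)=1.1340; u=(-1.7573+33.424)/1.1340=27.9243, w=(-1.7573−33.424)/1.1340=-31.0236

0: u=31.0403 w=-29.5513
1: u=27.9243 w=-31.0236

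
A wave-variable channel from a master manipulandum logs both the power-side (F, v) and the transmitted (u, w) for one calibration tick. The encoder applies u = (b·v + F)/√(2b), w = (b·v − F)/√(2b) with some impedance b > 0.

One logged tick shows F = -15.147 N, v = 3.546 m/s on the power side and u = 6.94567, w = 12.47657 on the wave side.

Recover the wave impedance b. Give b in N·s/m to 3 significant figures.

b = 15 N·s/m

u + w = 19.42224;  u + w = √(2b)·v, so √(2b) = 19.42224/3.546 = 5.47723.
b = (√(2b))²/2 = 29.99999/2 = 15.00000.
(Check via u − w = 2F/√(2b): u − w = -5.53090, 2F/√(2b) = -5.53090.)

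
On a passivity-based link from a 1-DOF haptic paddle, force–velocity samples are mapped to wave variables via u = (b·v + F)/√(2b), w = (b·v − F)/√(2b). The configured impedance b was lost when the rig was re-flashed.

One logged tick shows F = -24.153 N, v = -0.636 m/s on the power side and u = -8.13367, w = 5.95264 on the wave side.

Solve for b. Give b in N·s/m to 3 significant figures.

b = 5.88 N·s/m

u + w = -2.18103;  u + w = √(2b)·v, so √(2b) = -2.18103/(-0.636) = 3.42929.
b = (√(2b))²/2 = 11.76005/2 = 5.88002.
(Check via u − w = 2F/√(2b): u − w = -14.08631, 2F/√(2b) = -14.08629.)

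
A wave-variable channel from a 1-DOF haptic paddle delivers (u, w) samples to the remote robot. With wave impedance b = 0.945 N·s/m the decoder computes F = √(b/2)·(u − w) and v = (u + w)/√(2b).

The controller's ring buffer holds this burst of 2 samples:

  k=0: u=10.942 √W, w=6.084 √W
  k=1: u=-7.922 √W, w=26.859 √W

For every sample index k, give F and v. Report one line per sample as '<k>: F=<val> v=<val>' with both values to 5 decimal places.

k=0: u−w=4.85800, u+w=17.02600; √(b/2)=0.68739, √(2b)=1.37477; F=0.68739×4.858=3.33932, v=17.02600/1.37477=12.38459
k=1: u−w=-34.78100, u+w=18.93700; √(b/2)=0.68739, √(2b)=1.37477; F=0.68739×(-34.781)=-23.90798, v=18.93700/1.37477=13.77464

0: F=3.33932 v=12.38459
1: F=-23.90798 v=13.77464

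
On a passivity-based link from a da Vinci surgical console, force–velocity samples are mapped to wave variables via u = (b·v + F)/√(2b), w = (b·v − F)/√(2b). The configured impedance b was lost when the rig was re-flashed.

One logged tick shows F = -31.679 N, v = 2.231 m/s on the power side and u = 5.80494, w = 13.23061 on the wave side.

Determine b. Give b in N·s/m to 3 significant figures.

u + w = 19.03555;  u + w = √(2b)·v, so √(2b) = 19.03555/2.231 = 8.53229.
b = (√(2b))²/2 = 72.80006/2 = 36.40003.
(Check via u − w = 2F/√(2b): u − w = -7.42567, 2F/√(2b) = -7.42567.)

b = 36.4 N·s/m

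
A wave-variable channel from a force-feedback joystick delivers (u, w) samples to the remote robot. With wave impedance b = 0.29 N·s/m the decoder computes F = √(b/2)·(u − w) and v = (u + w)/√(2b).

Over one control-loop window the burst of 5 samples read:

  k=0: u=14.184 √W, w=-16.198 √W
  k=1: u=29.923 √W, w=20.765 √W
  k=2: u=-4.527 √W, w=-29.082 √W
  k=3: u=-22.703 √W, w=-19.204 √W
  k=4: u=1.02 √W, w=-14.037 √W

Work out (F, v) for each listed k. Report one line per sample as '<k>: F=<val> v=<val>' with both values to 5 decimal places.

0: F=11.56912 v=-2.64451
1: F=3.48726 v=66.55660
2: F=9.35027 v=-44.13078
3: F=-1.33238 v=-55.02659
4: F=5.73353 v=-17.09216

k=0: u−w=30.38200, u+w=-2.01400; √(b/2)=0.38079, √(2b)=0.76158; F=0.38079×30.382=11.56912, v=-2.01400/0.76158=-2.64451
k=1: u−w=9.15800, u+w=50.68800; √(b/2)=0.38079, √(2b)=0.76158; F=0.38079×9.158=3.48726, v=50.68800/0.76158=66.55660
k=2: u−w=24.55500, u+w=-33.60900; √(b/2)=0.38079, √(2b)=0.76158; F=0.38079×24.555=9.35027, v=-33.60900/0.76158=-44.13078
k=3: u−w=-3.49900, u+w=-41.90700; √(b/2)=0.38079, √(2b)=0.76158; F=0.38079×(-3.499)=-1.33238, v=-41.90700/0.76158=-55.02659
k=4: u−w=15.05700, u+w=-13.01700; √(b/2)=0.38079, √(2b)=0.76158; F=0.38079×15.057=5.73353, v=-13.01700/0.76158=-17.09216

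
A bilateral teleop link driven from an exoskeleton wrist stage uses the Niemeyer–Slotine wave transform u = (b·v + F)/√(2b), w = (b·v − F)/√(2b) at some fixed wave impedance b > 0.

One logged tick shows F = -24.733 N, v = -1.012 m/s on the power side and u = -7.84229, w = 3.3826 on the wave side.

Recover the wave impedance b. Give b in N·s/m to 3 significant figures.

u + w = -4.45969;  u + w = √(2b)·v, so √(2b) = -4.45969/(-1.012) = 4.40681.
b = (√(2b))²/2 = 19.41996/2 = 9.70998.
(Check via u − w = 2F/√(2b): u − w = -11.22489, 2F/√(2b) = -11.22490.)

b = 9.71 N·s/m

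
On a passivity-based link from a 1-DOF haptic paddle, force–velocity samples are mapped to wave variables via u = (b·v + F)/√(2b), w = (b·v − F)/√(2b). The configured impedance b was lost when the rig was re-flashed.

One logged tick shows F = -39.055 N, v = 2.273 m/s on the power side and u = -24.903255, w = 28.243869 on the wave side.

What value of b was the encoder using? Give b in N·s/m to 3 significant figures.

u + w = 3.340614;  u + w = √(2b)·v, so √(2b) = 3.340614/2.273 = 1.469694.
b = (√(2b))²/2 = 2.160000/2 = 1.080000.
(Check via u − w = 2F/√(2b): u − w = -53.147124, 2F/√(2b) = -53.147125.)

b = 1.08 N·s/m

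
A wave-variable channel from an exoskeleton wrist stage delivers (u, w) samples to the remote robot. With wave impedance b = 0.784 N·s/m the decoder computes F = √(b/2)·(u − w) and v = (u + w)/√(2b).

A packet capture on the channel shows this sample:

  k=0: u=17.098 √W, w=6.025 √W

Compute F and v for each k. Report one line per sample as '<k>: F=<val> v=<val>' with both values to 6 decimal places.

k=0: u−w=11.073000, u+w=23.123000; √(b/2)=0.626099, √(2b)=1.252198; F=0.626099×11.073=6.932795, v=23.123000/1.252198=18.465929

0: F=6.932795 v=18.465929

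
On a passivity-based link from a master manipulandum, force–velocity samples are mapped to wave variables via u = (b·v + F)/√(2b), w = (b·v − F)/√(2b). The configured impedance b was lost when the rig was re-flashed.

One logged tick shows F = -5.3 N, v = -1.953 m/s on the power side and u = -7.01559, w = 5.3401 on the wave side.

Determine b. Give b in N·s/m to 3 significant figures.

u + w = -1.6755;  u + w = √(2b)·v, so √(2b) = -1.6755/(-1.953) = 0.8579.
b = (√(2b))²/2 = 0.7360/2 = 0.3680.
(Check via u − w = 2F/√(2b): u − w = -12.3557, 2F/√(2b) = -12.3557.)

b = 0.368 N·s/m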